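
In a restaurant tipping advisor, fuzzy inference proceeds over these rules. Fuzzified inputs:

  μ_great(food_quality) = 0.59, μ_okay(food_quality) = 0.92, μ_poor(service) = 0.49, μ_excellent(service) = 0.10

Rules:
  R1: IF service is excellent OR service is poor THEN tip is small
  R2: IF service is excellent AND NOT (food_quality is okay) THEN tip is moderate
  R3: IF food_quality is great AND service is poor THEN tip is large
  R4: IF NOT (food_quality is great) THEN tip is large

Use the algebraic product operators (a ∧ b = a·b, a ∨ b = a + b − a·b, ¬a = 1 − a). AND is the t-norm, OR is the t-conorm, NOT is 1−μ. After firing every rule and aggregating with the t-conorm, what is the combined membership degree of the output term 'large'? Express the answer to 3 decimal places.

R1: excellent=0.10, poor=0.49; OR[a + b − a·b] → w = 0.5410
R2: excellent=0.10, ¬okay=1−0.92=0.08; AND[a·b] → w = 0.0080
R3: great=0.59, poor=0.49; AND[a·b] → w = 0.2891
R4: ¬great=1−0.59=0.41 → w = 0.4100
Rules with consequent 'large': {R3, R4} → strengths 0.2891, 0.4100
Aggregate via t-conorm [a + b − a·b]: 0.5806

0.581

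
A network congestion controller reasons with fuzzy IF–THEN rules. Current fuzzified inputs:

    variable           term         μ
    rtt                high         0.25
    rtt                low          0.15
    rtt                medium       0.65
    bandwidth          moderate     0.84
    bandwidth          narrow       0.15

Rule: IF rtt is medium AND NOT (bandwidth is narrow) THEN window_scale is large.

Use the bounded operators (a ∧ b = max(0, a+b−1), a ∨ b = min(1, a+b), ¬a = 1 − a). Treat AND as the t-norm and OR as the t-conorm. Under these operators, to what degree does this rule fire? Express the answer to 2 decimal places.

0.50

firing strength: medium=0.65, ¬narrow=1−0.15=0.85; AND[max(0, a+b−1)] → w = 0.50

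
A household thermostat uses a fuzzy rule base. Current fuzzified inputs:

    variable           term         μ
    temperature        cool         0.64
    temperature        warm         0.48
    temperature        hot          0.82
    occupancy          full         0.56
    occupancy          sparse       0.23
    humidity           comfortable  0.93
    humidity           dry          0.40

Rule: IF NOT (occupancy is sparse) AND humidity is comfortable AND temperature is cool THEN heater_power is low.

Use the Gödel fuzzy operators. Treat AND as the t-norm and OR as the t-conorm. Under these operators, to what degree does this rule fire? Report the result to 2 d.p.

0.64

firing strength: ¬sparse=1−0.23=0.77, comfortable=0.93, cool=0.64; AND[min(a, b)] → w = 0.64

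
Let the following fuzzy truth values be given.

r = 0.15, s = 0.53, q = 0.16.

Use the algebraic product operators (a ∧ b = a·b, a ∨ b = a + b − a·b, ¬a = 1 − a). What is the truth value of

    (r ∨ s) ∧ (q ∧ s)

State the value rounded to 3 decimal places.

r ∨ s = a + b − a·b on (0.1500, 0.5300) = 0.6005
q ∧ s = a·b on (0.1600, 0.5300) = 0.0848
(r ∨ s) ∧ (q ∧ s) = a·b on (0.6005, 0.0848) = 0.0509

0.051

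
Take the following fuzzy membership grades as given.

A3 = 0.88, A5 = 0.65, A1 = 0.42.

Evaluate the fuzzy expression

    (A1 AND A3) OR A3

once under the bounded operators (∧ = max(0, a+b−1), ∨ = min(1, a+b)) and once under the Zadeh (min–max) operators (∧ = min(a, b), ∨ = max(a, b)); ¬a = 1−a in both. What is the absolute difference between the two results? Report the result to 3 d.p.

Under bounded:
  A1 AND A3 = max(0, a+b−1) on (0.42, 0.88) = 0.30
  (A1 AND A3) OR A3 = min(1, a+b) on (0.30, 0.88) = 1.00
  → value = 1.0000
Under Zadeh (min–max):
  A1 AND A3 = min(a, b) on (0.42, 0.88) = 0.42
  (A1 AND A3) OR A3 = max(a, b) on (0.42, 0.88) = 0.88
  → value = 0.8800
|1.0000 − 0.8800| = 0.120

0.120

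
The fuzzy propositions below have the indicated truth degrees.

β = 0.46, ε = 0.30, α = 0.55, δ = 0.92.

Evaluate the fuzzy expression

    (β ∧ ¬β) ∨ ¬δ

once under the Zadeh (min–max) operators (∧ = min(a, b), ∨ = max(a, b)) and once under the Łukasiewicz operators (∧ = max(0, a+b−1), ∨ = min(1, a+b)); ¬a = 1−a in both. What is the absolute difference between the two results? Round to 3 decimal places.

0.380

Under Zadeh (min–max):
  ¬β = 1 − 0.46 = 0.54
  β ∧ ¬β = min(a, b) on (0.46, 0.54) = 0.46
  ¬δ = 1 − 0.92 = 0.08
  (β ∧ ¬β) ∨ ¬δ = max(a, b) on (0.46, 0.08) = 0.46
  → value = 0.4600
Under Łukasiewicz:
  ¬β = 1 − 0.46 = 0.54
  β ∧ ¬β = max(0, a+b−1) on (0.46, 0.54) = 0.00
  ¬δ = 1 − 0.92 = 0.08
  (β ∧ ¬β) ∨ ¬δ = min(1, a+b) on (0.00, 0.08) = 0.08
  → value = 0.0800
|0.4600 − 0.0800| = 0.380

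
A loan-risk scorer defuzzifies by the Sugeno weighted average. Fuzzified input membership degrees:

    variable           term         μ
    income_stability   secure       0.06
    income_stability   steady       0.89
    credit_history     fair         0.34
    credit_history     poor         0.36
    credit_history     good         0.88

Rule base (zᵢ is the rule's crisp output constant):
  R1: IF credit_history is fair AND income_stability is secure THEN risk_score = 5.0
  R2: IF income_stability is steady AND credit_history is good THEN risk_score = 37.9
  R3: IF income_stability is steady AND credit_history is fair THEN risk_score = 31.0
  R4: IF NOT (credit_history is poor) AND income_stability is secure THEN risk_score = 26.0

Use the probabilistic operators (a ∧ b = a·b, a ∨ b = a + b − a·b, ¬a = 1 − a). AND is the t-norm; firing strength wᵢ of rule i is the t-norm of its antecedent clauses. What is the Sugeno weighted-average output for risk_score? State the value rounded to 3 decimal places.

R1 (z=5.0): fair=0.34, secure=0.06; AND[a·b] → w = 0.0204
R2 (z=37.9): steady=0.89, good=0.88; AND[a·b] → w = 0.7832
R3 (z=31.0): steady=0.89, fair=0.34; AND[a·b] → w = 0.3026
R4 (z=26.0): ¬poor=1−0.36=0.64, secure=0.06; AND[a·b] → w = 0.0384
Weighted average = (0.0204·5.0 + 0.7832·37.9 + 0.3026·31.0 + 0.0384·26.0) / (0.0204 + 0.7832 + 0.3026 + 0.0384)
  = 40.1643 / 1.1446 = 35.090

35.090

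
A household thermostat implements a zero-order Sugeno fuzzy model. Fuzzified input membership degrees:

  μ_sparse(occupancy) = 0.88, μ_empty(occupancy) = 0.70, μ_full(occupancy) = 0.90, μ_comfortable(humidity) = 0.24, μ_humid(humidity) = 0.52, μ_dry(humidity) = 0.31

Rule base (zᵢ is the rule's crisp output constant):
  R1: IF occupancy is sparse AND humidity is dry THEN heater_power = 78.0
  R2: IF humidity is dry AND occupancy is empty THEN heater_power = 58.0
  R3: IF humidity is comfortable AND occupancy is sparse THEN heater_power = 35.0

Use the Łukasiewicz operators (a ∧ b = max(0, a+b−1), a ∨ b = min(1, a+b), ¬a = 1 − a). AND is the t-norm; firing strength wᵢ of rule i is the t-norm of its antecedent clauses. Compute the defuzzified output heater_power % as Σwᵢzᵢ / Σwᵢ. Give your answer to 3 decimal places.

61.250

R1 (z=78.0): sparse=0.88, dry=0.31; AND[max(0, a+b−1)] → w = 0.19
R2 (z=58.0): dry=0.31, empty=0.70; AND[max(0, a+b−1)] → w = 0.01
R3 (z=35.0): comfortable=0.24, sparse=0.88; AND[max(0, a+b−1)] → w = 0.12
Weighted average = (0.19·78.0 + 0.01·58.0 + 0.12·35.0) / (0.19 + 0.01 + 0.12)
  = 19.6000 / 0.3200 = 61.250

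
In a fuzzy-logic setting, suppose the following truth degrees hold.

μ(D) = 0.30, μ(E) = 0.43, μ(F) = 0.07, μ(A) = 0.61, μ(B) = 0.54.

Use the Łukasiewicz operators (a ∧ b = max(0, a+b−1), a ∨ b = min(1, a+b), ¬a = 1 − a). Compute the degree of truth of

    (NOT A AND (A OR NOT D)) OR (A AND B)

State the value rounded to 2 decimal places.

0.54

NOT A = 1 − 0.61 = 0.39
NOT D = 1 − 0.30 = 0.70
A OR NOT D = min(1, a+b) on (0.61, 0.70) = 1.00
NOT A AND (A OR NOT D) = max(0, a+b−1) on (0.39, 1.00) = 0.39
A AND B = max(0, a+b−1) on (0.61, 0.54) = 0.15
(NOT A AND (A OR NOT D)) OR (A AND B) = min(1, a+b) on (0.39, 0.15) = 0.54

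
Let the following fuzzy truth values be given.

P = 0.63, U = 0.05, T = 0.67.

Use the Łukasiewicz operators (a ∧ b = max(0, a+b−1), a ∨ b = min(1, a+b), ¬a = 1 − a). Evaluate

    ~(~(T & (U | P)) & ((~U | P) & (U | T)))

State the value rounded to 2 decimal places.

U | P = min(1, a+b) on (0.05, 0.63) = 0.68
T & (U | P) = max(0, a+b−1) on (0.67, 0.68) = 0.35
~(T & (U | P)) = 1 − 0.35 = 0.65
~U = 1 − 0.05 = 0.95
~U | P = min(1, a+b) on (0.95, 0.63) = 1.00
U | T = min(1, a+b) on (0.05, 0.67) = 0.72
(~U | P) & (U | T) = max(0, a+b−1) on (1.00, 0.72) = 0.72
~(T & (U | P)) & ((~U | P) & (U | T)) = max(0, a+b−1) on (0.65, 0.72) = 0.37
~(~(T & (U | P)) & ((~U | P) & (U | T))) = 1 − 0.37 = 0.63

0.63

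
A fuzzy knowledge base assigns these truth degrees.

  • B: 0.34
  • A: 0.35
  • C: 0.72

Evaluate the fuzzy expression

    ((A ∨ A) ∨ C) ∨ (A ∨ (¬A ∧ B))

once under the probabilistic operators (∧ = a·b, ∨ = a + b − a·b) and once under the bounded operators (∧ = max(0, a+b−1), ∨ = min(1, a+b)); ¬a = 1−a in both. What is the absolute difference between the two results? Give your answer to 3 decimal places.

0.060

Under probabilistic:
  A ∨ A = a + b − a·b on (0.3500, 0.3500) = 0.5775
  (A ∨ A) ∨ C = a + b − a·b on (0.5775, 0.7200) = 0.8817
  ¬A = 1 − 0.3500 = 0.6500
  ¬A ∧ B = a·b on (0.6500, 0.3400) = 0.2210
  A ∨ (¬A ∧ B) = a + b − a·b on (0.3500, 0.2210) = 0.4936
  ((A ∨ A) ∨ C) ∨ (A ∨ (¬A ∧ B)) = a + b − a·b on (0.8817, 0.4936) = 0.9401
  → value = 0.9401
Under bounded:
  A ∨ A = min(1, a+b) on (0.35, 0.35) = 0.70
  (A ∨ A) ∨ C = min(1, a+b) on (0.70, 0.72) = 1.00
  ¬A = 1 − 0.35 = 0.65
  ¬A ∧ B = max(0, a+b−1) on (0.65, 0.34) = 0.00
  A ∨ (¬A ∧ B) = min(1, a+b) on (0.35, 0.00) = 0.35
  ((A ∨ A) ∨ C) ∨ (A ∨ (¬A ∧ B)) = min(1, a+b) on (1.00, 0.35) = 1.00
  → value = 1.0000
|0.9401 − 1.0000| = 0.060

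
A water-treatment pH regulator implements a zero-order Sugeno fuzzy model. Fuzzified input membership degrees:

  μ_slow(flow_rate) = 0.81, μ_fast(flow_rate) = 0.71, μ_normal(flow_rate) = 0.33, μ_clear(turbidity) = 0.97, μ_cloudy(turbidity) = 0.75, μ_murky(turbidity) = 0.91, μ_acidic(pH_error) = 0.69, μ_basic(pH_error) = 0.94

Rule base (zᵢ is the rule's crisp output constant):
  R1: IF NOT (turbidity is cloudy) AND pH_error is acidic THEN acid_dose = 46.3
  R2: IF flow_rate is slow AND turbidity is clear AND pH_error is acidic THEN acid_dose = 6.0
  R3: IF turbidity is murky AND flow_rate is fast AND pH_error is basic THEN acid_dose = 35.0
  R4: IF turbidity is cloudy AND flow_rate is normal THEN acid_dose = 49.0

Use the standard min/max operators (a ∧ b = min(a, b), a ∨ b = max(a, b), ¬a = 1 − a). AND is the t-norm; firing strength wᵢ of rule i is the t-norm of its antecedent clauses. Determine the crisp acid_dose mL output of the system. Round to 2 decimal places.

R1 (z=46.3): ¬cloudy=1−0.75=0.25, acidic=0.69; AND[min(a, b)] → w = 0.25
R2 (z=6.0): slow=0.81, clear=0.97, acidic=0.69; AND[min(a, b)] → w = 0.69
R3 (z=35.0): murky=0.91, fast=0.71, basic=0.94; AND[min(a, b)] → w = 0.71
R4 (z=49.0): cloudy=0.75, normal=0.33; AND[min(a, b)] → w = 0.33
Weighted average = (0.25·46.3 + 0.69·6.0 + 0.71·35.0 + 0.33·49.0) / (0.25 + 0.69 + 0.71 + 0.33)
  = 56.7350 / 1.9800 = 28.65

28.65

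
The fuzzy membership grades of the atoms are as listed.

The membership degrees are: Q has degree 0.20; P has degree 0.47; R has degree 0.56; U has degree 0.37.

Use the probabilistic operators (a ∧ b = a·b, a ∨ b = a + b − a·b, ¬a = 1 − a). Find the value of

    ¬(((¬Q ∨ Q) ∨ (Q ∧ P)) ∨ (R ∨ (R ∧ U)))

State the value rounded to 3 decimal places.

¬Q = 1 − 0.2000 = 0.8000
¬Q ∨ Q = a + b − a·b on (0.8000, 0.2000) = 0.8400
Q ∧ P = a·b on (0.2000, 0.4700) = 0.0940
(¬Q ∨ Q) ∨ (Q ∧ P) = a + b − a·b on (0.8400, 0.0940) = 0.8550
R ∧ U = a·b on (0.5600, 0.3700) = 0.2072
R ∨ (R ∧ U) = a + b − a·b on (0.5600, 0.2072) = 0.6512
((¬Q ∨ Q) ∨ (Q ∧ P)) ∨ (R ∨ (R ∧ U)) = a + b − a·b on (0.8550, 0.6512) = 0.9494
¬(((¬Q ∨ Q) ∨ (Q ∧ P)) ∨ (R ∨ (R ∧ U))) = 1 − 0.9494 = 0.0506

0.051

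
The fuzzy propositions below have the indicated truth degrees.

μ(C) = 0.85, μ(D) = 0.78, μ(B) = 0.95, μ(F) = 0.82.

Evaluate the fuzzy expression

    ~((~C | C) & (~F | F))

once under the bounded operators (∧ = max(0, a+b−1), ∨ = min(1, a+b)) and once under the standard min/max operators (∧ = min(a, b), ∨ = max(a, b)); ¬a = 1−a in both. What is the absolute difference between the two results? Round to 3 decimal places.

0.180

Under bounded:
  ~C = 1 − 0.85 = 0.15
  ~C | C = min(1, a+b) on (0.15, 0.85) = 1.00
  ~F = 1 − 0.82 = 0.18
  ~F | F = min(1, a+b) on (0.18, 0.82) = 1.00
  (~C | C) & (~F | F) = max(0, a+b−1) on (1.00, 1.00) = 1.00
  ~((~C | C) & (~F | F)) = 1 − 1.00 = 0.00
  → value = 0.0000
Under standard min/max:
  ~C = 1 − 0.85 = 0.15
  ~C | C = max(a, b) on (0.15, 0.85) = 0.85
  ~F = 1 − 0.82 = 0.18
  ~F | F = max(a, b) on (0.18, 0.82) = 0.82
  (~C | C) & (~F | F) = min(a, b) on (0.85, 0.82) = 0.82
  ~((~C | C) & (~F | F)) = 1 − 0.82 = 0.18
  → value = 0.1800
|0.0000 − 0.1800| = 0.180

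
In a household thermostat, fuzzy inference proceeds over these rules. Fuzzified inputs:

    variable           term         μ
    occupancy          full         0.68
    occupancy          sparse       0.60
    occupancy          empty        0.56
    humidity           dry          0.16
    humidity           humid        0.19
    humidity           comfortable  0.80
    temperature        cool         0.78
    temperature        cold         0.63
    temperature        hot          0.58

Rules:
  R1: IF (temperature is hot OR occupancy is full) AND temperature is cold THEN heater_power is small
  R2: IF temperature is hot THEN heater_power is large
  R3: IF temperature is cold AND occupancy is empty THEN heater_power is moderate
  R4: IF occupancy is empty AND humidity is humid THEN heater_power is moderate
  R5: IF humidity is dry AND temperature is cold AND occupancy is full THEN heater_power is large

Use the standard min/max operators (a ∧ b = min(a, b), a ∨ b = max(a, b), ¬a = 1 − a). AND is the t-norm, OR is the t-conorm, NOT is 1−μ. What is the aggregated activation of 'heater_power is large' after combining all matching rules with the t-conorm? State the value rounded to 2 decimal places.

0.58

R1: (hot=0.58 OR full=0.68) = 0.68; AND[min(a, b)] with cold=0.63 → w = 0.63
R2: hot=0.58 → w = 0.58
R3: cold=0.63, empty=0.56; AND[min(a, b)] → w = 0.56
R4: empty=0.56, humid=0.19; AND[min(a, b)] → w = 0.19
R5: dry=0.16, cold=0.63, full=0.68; AND[min(a, b)] → w = 0.16
Rules with consequent 'large': {R2, R5} → strengths 0.58, 0.16
Aggregate via t-conorm [max(a, b)]: 0.58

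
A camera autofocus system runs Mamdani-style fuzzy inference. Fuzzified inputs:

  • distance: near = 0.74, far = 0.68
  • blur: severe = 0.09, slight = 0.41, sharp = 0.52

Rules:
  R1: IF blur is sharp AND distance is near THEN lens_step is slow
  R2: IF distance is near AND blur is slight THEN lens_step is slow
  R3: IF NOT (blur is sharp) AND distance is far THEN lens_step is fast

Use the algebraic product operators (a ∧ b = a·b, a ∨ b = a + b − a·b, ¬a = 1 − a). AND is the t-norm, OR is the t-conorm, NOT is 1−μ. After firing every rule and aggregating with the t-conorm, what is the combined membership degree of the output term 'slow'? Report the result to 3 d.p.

0.571

R1: sharp=0.52, near=0.74; AND[a·b] → w = 0.3848
R2: near=0.74, slight=0.41; AND[a·b] → w = 0.3034
R3: ¬sharp=1−0.52=0.48, far=0.68; AND[a·b] → w = 0.3264
Rules with consequent 'slow': {R1, R2} → strengths 0.3848, 0.3034
Aggregate via t-conorm [a + b − a·b]: 0.5715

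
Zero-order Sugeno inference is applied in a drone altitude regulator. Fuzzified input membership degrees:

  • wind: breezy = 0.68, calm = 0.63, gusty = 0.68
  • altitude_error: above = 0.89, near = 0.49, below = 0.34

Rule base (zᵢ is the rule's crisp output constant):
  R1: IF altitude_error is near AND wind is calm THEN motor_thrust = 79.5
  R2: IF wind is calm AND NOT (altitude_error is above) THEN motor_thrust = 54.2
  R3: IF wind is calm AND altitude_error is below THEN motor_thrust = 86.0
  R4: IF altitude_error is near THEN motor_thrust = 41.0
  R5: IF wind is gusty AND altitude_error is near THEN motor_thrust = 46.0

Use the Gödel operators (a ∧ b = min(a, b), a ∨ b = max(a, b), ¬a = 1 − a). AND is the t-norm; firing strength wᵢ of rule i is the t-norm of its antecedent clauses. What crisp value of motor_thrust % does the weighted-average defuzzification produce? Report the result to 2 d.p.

R1 (z=79.5): near=0.49, calm=0.63; AND[min(a, b)] → w = 0.49
R2 (z=54.2): calm=0.63, ¬above=1−0.89=0.11; AND[min(a, b)] → w = 0.11
R3 (z=86.0): calm=0.63, below=0.34; AND[min(a, b)] → w = 0.34
R4 (z=41.0): near=0.49 → w = 0.49
R5 (z=46.0): gusty=0.68, near=0.49; AND[min(a, b)] → w = 0.49
Weighted average = (0.49·79.5 + 0.11·54.2 + 0.34·86.0 + 0.49·41.0 + 0.49·46.0) / (0.49 + 0.11 + 0.34 + 0.49 + 0.49)
  = 116.7870 / 1.9200 = 60.83

60.83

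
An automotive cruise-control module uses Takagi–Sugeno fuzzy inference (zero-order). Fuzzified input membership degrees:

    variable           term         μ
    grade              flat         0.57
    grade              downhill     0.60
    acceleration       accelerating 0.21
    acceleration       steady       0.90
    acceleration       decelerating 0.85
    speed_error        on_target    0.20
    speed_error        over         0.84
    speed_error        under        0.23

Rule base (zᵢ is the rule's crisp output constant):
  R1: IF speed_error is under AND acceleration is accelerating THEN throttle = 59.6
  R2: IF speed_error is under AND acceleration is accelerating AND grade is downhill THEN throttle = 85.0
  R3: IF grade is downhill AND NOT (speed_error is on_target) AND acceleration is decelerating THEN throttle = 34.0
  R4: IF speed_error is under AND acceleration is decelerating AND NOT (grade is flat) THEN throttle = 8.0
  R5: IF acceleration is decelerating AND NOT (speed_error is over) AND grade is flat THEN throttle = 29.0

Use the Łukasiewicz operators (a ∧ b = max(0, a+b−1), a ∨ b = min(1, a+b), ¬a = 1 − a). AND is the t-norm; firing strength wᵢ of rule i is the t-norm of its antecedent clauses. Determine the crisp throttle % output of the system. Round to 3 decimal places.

R1 (z=59.6): under=0.23, accelerating=0.21; AND[max(0, a+b−1)] → w = 0.00
R2 (z=85.0): under=0.23, accelerating=0.21, downhill=0.60; AND[max(0, a+b−1)] → w = 0.00
R3 (z=34.0): downhill=0.60, ¬on_target=1−0.20=0.80, decelerating=0.85; AND[max(0, a+b−1)] → w = 0.25
R4 (z=8.0): under=0.23, decelerating=0.85, ¬flat=1−0.57=0.43; AND[max(0, a+b−1)] → w = 0.00
R5 (z=29.0): decelerating=0.85, ¬over=1−0.84=0.16, flat=0.57; AND[max(0, a+b−1)] → w = 0.00
Weighted average = (0.00·59.6 + 0.00·85.0 + 0.25·34.0 + 0.00·8.0 + 0.00·29.0) / (0.00 + 0.00 + 0.25 + 0.00 + 0.00)
  = 8.5000 / 0.2500 = 34.000

34.000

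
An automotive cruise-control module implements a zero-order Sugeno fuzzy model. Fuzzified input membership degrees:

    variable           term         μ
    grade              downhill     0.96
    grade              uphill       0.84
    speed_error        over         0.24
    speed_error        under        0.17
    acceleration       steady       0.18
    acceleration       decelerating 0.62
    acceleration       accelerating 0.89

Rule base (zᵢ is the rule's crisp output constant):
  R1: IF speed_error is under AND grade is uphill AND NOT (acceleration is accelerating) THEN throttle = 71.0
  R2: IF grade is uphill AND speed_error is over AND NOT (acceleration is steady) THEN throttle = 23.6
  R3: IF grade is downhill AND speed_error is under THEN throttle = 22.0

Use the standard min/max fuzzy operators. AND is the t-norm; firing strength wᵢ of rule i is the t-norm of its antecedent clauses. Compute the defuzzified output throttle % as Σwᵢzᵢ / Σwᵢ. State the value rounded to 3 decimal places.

R1 (z=71.0): under=0.17, uphill=0.84, ¬accelerating=1−0.89=0.11; AND[min(a, b)] → w = 0.11
R2 (z=23.6): uphill=0.84, over=0.24, ¬steady=1−0.18=0.82; AND[min(a, b)] → w = 0.24
R3 (z=22.0): downhill=0.96, under=0.17; AND[min(a, b)] → w = 0.17
Weighted average = (0.11·71.0 + 0.24·23.6 + 0.17·22.0) / (0.11 + 0.24 + 0.17)
  = 17.2140 / 0.5200 = 33.104

33.104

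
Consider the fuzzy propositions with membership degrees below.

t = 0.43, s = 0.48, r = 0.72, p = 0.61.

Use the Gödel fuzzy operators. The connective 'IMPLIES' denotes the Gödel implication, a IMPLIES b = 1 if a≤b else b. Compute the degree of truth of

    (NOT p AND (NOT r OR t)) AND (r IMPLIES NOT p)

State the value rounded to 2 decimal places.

0.39

NOT p = 1 − 0.61 = 0.39
NOT r = 1 − 0.72 = 0.28
NOT r OR t = max(a, b) on (0.28, 0.43) = 0.43
NOT p AND (NOT r OR t) = min(a, b) on (0.39, 0.43) = 0.39
NOT p = 1 − 0.61 = 0.39
r IMPLIES NOT p  [Gödel: 1 if a≤b else b] with a=0.72, b=0.39 → 0.39
(NOT p AND (NOT r OR t)) AND (r IMPLIES NOT p) = min(a, b) on (0.39, 0.39) = 0.39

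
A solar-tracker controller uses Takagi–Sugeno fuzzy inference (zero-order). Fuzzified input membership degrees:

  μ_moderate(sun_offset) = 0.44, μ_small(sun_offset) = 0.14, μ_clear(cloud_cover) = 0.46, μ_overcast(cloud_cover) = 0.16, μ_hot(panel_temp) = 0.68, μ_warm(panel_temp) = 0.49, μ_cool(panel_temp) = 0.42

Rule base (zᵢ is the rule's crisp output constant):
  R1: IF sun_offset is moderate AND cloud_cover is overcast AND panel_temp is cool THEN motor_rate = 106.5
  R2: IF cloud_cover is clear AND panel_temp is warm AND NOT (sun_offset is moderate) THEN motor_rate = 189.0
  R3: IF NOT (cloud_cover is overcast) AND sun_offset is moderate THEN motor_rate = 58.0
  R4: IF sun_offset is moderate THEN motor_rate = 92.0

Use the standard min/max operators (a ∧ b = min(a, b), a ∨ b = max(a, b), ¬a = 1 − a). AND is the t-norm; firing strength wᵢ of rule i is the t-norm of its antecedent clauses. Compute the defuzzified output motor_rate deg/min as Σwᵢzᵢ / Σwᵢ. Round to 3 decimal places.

113.320

R1 (z=106.5): moderate=0.44, overcast=0.16, cool=0.42; AND[min(a, b)] → w = 0.16
R2 (z=189.0): clear=0.46, warm=0.49, ¬moderate=1−0.44=0.56; AND[min(a, b)] → w = 0.46
R3 (z=58.0): ¬overcast=1−0.16=0.84, moderate=0.44; AND[min(a, b)] → w = 0.44
R4 (z=92.0): moderate=0.44 → w = 0.44
Weighted average = (0.16·106.5 + 0.46·189.0 + 0.44·58.0 + 0.44·92.0) / (0.16 + 0.46 + 0.44 + 0.44)
  = 169.9800 / 1.5000 = 113.320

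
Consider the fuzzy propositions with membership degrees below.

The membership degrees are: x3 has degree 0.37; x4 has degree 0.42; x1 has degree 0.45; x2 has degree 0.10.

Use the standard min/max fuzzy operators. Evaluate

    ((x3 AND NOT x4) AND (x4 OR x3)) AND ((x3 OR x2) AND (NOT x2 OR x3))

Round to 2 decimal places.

NOT x4 = 1 − 0.42 = 0.58
x3 AND NOT x4 = min(a, b) on (0.37, 0.58) = 0.37
x4 OR x3 = max(a, b) on (0.42, 0.37) = 0.42
(x3 AND NOT x4) AND (x4 OR x3) = min(a, b) on (0.37, 0.42) = 0.37
x3 OR x2 = max(a, b) on (0.37, 0.10) = 0.37
NOT x2 = 1 − 0.10 = 0.90
NOT x2 OR x3 = max(a, b) on (0.90, 0.37) = 0.90
(x3 OR x2) AND (NOT x2 OR x3) = min(a, b) on (0.37, 0.90) = 0.37
((x3 AND NOT x4) AND (x4 OR x3)) AND ((x3 OR x2) AND (NOT x2 OR x3)) = min(a, b) on (0.37, 0.37) = 0.37

0.37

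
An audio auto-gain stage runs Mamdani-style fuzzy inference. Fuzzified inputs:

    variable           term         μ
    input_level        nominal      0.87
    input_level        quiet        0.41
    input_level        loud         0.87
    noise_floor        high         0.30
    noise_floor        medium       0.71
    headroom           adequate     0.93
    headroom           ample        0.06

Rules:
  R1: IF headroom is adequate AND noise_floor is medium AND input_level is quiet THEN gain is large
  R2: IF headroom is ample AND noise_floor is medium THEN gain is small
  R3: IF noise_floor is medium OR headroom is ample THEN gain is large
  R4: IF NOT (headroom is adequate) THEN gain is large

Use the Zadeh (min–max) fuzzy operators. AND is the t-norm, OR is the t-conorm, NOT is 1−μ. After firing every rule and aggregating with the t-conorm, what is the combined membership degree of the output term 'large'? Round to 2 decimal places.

0.71

R1: adequate=0.93, medium=0.71, quiet=0.41; AND[min(a, b)] → w = 0.41
R2: ample=0.06, medium=0.71; AND[min(a, b)] → w = 0.06
R3: medium=0.71, ample=0.06; OR[max(a, b)] → w = 0.71
R4: ¬adequate=1−0.93=0.07 → w = 0.07
Rules with consequent 'large': {R1, R3, R4} → strengths 0.41, 0.71, 0.07
Aggregate via t-conorm [max(a, b)]: 0.71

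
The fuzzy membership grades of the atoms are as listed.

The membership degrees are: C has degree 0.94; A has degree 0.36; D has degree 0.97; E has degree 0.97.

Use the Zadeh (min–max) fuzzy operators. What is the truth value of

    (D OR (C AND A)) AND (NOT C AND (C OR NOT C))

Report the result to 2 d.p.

C AND A = min(a, b) on (0.94, 0.36) = 0.36
D OR (C AND A) = max(a, b) on (0.97, 0.36) = 0.97
NOT C = 1 − 0.94 = 0.06
NOT C = 1 − 0.94 = 0.06
C OR NOT C = max(a, b) on (0.94, 0.06) = 0.94
NOT C AND (C OR NOT C) = min(a, b) on (0.06, 0.94) = 0.06
(D OR (C AND A)) AND (NOT C AND (C OR NOT C)) = min(a, b) on (0.97, 0.06) = 0.06

0.06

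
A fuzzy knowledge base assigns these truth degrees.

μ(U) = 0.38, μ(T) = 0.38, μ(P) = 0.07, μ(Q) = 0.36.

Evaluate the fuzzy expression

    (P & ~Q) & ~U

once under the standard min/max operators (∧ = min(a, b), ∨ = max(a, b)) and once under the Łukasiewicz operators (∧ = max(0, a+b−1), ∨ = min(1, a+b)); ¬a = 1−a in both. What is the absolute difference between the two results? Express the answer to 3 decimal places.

0.070

Under standard min/max:
  ~Q = 1 − 0.36 = 0.64
  P & ~Q = min(a, b) on (0.07, 0.64) = 0.07
  ~U = 1 − 0.38 = 0.62
  (P & ~Q) & ~U = min(a, b) on (0.07, 0.62) = 0.07
  → value = 0.0700
Under Łukasiewicz:
  ~Q = 1 − 0.36 = 0.64
  P & ~Q = max(0, a+b−1) on (0.07, 0.64) = 0.00
  ~U = 1 − 0.38 = 0.62
  (P & ~Q) & ~U = max(0, a+b−1) on (0.00, 0.62) = 0.00
  → value = 0.0000
|0.0700 − 0.0000| = 0.070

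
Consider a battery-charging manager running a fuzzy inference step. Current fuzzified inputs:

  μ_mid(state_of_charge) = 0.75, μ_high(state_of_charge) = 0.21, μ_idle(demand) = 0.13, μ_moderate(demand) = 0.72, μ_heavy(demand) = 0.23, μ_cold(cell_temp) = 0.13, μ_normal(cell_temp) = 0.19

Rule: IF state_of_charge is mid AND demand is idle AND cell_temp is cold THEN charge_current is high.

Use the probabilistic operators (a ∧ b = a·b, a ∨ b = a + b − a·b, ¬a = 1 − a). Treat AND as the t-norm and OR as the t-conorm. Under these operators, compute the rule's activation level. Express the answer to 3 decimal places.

firing strength: mid=0.75, idle=0.13, cold=0.13; AND[a·b] → w = 0.0127

0.013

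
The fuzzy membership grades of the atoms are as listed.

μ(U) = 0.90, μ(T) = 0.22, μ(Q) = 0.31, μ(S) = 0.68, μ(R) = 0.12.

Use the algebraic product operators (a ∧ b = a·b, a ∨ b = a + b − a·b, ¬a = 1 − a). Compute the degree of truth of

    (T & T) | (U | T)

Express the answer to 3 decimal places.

0.926

T & T = a·b on (0.2200, 0.2200) = 0.0484
U | T = a + b − a·b on (0.9000, 0.2200) = 0.9220
(T & T) | (U | T) = a + b − a·b on (0.0484, 0.9220) = 0.9258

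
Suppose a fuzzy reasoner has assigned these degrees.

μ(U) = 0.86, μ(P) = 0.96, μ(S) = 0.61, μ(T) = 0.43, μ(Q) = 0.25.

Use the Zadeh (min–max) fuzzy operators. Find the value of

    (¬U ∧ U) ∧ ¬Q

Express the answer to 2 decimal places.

0.14

¬U = 1 − 0.86 = 0.14
¬U ∧ U = min(a, b) on (0.14, 0.86) = 0.14
¬Q = 1 − 0.25 = 0.75
(¬U ∧ U) ∧ ¬Q = min(a, b) on (0.14, 0.75) = 0.14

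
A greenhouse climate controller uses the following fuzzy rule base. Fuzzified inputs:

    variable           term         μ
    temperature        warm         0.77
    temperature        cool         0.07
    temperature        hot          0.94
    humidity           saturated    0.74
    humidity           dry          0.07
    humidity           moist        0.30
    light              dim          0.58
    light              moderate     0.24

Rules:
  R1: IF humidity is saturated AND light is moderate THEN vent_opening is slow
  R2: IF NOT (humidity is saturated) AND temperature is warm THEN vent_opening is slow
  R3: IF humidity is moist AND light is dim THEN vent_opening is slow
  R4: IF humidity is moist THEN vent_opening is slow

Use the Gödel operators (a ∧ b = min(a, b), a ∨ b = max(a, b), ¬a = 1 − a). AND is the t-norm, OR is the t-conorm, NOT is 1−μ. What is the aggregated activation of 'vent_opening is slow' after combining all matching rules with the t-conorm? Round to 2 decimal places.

0.30

R1: saturated=0.74, moderate=0.24; AND[min(a, b)] → w = 0.24
R2: ¬saturated=1−0.74=0.26, warm=0.77; AND[min(a, b)] → w = 0.26
R3: moist=0.30, dim=0.58; AND[min(a, b)] → w = 0.30
R4: moist=0.30 → w = 0.30
Rules with consequent 'slow': {R1, R2, R3, R4} → strengths 0.24, 0.26, 0.30, 0.30
Aggregate via t-conorm [max(a, b)]: 0.30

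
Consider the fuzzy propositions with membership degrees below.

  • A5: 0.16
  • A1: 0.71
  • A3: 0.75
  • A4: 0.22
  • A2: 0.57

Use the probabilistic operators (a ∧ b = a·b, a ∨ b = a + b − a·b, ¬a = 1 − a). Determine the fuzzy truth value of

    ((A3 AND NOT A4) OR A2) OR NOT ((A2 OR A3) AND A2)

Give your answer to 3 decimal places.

NOT A4 = 1 − 0.2200 = 0.7800
A3 AND NOT A4 = a·b on (0.7500, 0.7800) = 0.5850
(A3 AND NOT A4) OR A2 = a + b − a·b on (0.5850, 0.5700) = 0.8215
A2 OR A3 = a + b − a·b on (0.5700, 0.7500) = 0.8925
(A2 OR A3) AND A2 = a·b on (0.8925, 0.5700) = 0.5087
NOT ((A2 OR A3) AND A2) = 1 − 0.5087 = 0.4913
((A3 AND NOT A4) OR A2) OR NOT ((A2 OR A3) AND A2) = a + b − a·b on (0.8215, 0.4913) = 0.9092

0.909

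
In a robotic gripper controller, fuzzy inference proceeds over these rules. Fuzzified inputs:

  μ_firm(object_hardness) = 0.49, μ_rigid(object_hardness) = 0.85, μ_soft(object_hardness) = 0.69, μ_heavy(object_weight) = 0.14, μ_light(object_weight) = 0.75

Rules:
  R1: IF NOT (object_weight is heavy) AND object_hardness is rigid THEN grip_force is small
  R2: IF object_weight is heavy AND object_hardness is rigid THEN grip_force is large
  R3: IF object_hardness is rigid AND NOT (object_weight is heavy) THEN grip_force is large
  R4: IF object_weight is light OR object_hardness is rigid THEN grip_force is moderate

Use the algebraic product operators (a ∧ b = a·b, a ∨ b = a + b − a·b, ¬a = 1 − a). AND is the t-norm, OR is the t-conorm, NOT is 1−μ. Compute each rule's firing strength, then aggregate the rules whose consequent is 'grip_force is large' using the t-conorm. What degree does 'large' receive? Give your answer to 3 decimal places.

R1: ¬heavy=1−0.14=0.86, rigid=0.85; AND[a·b] → w = 0.7310
R2: heavy=0.14, rigid=0.85; AND[a·b] → w = 0.1190
R3: rigid=0.85, ¬heavy=1−0.14=0.86; AND[a·b] → w = 0.7310
R4: light=0.75, rigid=0.85; OR[a + b − a·b] → w = 0.9625
Rules with consequent 'large': {R2, R3} → strengths 0.1190, 0.7310
Aggregate via t-conorm [a + b − a·b]: 0.7630

0.763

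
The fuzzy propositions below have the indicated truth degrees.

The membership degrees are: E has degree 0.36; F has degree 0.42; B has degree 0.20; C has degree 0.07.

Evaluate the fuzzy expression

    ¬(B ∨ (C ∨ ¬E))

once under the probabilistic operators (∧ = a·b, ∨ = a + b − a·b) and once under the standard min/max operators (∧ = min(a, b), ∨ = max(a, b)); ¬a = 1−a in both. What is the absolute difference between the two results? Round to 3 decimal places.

0.092

Under probabilistic:
  ¬E = 1 − 0.3600 = 0.6400
  C ∨ ¬E = a + b − a·b on (0.0700, 0.6400) = 0.6652
  B ∨ (C ∨ ¬E) = a + b − a·b on (0.2000, 0.6652) = 0.7322
  ¬(B ∨ (C ∨ ¬E)) = 1 − 0.7322 = 0.2678
  → value = 0.2678
Under standard min/max:
  ¬E = 1 − 0.36 = 0.64
  C ∨ ¬E = max(a, b) on (0.07, 0.64) = 0.64
  B ∨ (C ∨ ¬E) = max(a, b) on (0.20, 0.64) = 0.64
  ¬(B ∨ (C ∨ ¬E)) = 1 − 0.64 = 0.36
  → value = 0.3600
|0.2678 − 0.3600| = 0.092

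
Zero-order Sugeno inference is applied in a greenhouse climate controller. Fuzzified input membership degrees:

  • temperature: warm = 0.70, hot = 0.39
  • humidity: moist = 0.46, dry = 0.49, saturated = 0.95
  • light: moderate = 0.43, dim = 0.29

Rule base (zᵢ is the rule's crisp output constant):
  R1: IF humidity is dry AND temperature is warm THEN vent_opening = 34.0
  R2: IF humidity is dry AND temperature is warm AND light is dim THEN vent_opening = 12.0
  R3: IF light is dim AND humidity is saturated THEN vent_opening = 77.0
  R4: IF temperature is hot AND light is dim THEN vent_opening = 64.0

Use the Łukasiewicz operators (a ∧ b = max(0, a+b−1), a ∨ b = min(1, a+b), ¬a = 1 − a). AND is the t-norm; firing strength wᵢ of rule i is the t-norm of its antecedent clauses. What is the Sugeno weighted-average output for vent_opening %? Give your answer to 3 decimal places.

R1 (z=34.0): dry=0.49, warm=0.70; AND[max(0, a+b−1)] → w = 0.19
R2 (z=12.0): dry=0.49, warm=0.70, dim=0.29; AND[max(0, a+b−1)] → w = 0.00
R3 (z=77.0): dim=0.29, saturated=0.95; AND[max(0, a+b−1)] → w = 0.24
R4 (z=64.0): hot=0.39, dim=0.29; AND[max(0, a+b−1)] → w = 0.00
Weighted average = (0.19·34.0 + 0.00·12.0 + 0.24·77.0 + 0.00·64.0) / (0.19 + 0.00 + 0.24 + 0.00)
  = 24.9400 / 0.4300 = 58.000

58.000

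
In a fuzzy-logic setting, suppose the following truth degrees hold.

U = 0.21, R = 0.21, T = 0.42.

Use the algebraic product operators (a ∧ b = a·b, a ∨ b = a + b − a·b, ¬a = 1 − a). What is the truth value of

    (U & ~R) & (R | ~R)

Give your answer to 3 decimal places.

0.138

~R = 1 − 0.2100 = 0.7900
U & ~R = a·b on (0.2100, 0.7900) = 0.1659
~R = 1 − 0.2100 = 0.7900
R | ~R = a + b − a·b on (0.2100, 0.7900) = 0.8341
(U & ~R) & (R | ~R) = a·b on (0.1659, 0.8341) = 0.1384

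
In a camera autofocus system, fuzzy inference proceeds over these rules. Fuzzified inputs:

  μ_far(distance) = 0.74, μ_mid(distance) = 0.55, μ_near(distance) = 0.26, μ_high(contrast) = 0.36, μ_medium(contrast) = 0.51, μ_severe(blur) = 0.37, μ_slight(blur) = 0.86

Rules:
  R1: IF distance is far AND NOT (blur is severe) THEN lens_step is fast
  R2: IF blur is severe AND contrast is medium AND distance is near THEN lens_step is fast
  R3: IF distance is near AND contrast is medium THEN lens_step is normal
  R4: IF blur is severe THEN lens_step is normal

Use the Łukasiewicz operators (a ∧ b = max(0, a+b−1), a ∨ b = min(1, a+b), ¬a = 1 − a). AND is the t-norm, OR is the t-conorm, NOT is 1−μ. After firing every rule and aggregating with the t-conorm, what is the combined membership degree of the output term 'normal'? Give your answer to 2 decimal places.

0.37

R1: far=0.74, ¬severe=1−0.37=0.63; AND[max(0, a+b−1)] → w = 0.37
R2: severe=0.37, medium=0.51, near=0.26; AND[max(0, a+b−1)] → w = 0.00
R3: near=0.26, medium=0.51; AND[max(0, a+b−1)] → w = 0.00
R4: severe=0.37 → w = 0.37
Rules with consequent 'normal': {R3, R4} → strengths 0.00, 0.37
Aggregate via t-conorm [min(1, a+b)]: 0.37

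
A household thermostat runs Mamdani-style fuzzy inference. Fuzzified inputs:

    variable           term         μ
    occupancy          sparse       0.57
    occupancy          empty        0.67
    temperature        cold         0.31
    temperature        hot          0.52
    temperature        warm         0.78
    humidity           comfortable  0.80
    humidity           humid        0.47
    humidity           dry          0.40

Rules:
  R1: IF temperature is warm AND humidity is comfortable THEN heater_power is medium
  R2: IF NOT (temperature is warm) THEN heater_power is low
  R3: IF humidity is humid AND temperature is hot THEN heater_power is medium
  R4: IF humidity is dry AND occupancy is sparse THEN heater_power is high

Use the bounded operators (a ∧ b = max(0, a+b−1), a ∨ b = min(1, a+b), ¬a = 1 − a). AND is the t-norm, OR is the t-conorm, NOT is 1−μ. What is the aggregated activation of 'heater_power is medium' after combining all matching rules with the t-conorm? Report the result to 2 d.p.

R1: warm=0.78, comfortable=0.80; AND[max(0, a+b−1)] → w = 0.58
R2: ¬warm=1−0.78=0.22 → w = 0.22
R3: humid=0.47, hot=0.52; AND[max(0, a+b−1)] → w = 0.00
R4: dry=0.40, sparse=0.57; AND[max(0, a+b−1)] → w = 0.00
Rules with consequent 'medium': {R1, R3} → strengths 0.58, 0.00
Aggregate via t-conorm [min(1, a+b)]: 0.58

0.58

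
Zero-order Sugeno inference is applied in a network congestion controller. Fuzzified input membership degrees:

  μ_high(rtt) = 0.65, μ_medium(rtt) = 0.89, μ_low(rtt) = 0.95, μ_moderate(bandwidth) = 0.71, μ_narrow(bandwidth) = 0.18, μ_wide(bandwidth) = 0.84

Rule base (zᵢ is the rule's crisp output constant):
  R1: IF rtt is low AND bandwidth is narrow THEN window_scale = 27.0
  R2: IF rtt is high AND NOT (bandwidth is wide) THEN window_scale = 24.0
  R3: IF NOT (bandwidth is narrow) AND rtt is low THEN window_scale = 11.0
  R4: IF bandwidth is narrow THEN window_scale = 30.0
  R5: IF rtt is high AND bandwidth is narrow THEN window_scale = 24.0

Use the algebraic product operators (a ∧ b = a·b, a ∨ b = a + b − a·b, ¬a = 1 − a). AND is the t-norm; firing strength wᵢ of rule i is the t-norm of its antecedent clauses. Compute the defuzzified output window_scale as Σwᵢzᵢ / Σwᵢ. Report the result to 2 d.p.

17.68

R1 (z=27.0): low=0.95, narrow=0.18; AND[a·b] → w = 0.1710
R2 (z=24.0): high=0.65, ¬wide=1−0.84=0.16; AND[a·b] → w = 0.1040
R3 (z=11.0): ¬narrow=1−0.18=0.82, low=0.95; AND[a·b] → w = 0.7790
R4 (z=30.0): narrow=0.18 → w = 0.1800
R5 (z=24.0): high=0.65, narrow=0.18; AND[a·b] → w = 0.1170
Weighted average = (0.1710·27.0 + 0.1040·24.0 + 0.7790·11.0 + 0.1800·30.0 + 0.1170·24.0) / (0.1710 + 0.1040 + 0.7790 + 0.1800 + 0.1170)
  = 23.8900 / 1.3510 = 17.68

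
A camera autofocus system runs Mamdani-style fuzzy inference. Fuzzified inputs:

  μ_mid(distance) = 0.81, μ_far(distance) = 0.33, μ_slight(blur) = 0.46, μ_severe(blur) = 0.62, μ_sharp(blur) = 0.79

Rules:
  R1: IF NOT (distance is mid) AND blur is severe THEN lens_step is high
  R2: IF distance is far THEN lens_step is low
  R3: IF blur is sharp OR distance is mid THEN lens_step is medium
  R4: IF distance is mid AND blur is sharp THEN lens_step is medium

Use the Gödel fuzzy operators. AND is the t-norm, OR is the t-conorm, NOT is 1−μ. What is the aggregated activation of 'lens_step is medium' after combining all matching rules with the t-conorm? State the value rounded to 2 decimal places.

R1: ¬mid=1−0.81=0.19, severe=0.62; AND[min(a, b)] → w = 0.19
R2: far=0.33 → w = 0.33
R3: sharp=0.79, mid=0.81; OR[max(a, b)] → w = 0.81
R4: mid=0.81, sharp=0.79; AND[min(a, b)] → w = 0.79
Rules with consequent 'medium': {R3, R4} → strengths 0.81, 0.79
Aggregate via t-conorm [max(a, b)]: 0.81

0.81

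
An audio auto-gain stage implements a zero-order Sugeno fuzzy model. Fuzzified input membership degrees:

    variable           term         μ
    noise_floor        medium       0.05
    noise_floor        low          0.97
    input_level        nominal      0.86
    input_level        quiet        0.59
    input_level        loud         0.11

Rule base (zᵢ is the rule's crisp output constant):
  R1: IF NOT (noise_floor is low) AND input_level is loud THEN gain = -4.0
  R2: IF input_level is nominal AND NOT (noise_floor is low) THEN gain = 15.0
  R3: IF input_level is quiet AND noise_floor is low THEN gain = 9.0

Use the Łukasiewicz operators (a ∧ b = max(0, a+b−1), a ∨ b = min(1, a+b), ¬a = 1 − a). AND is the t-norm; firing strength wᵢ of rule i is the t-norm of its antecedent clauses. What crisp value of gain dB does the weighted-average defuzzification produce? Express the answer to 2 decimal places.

9.00

R1 (z=-4.0): ¬low=1−0.97=0.03, loud=0.11; AND[max(0, a+b−1)] → w = 0.00
R2 (z=15.0): nominal=0.86, ¬low=1−0.97=0.03; AND[max(0, a+b−1)] → w = 0.00
R3 (z=9.0): quiet=0.59, low=0.97; AND[max(0, a+b−1)] → w = 0.56
Weighted average = (0.00·-4.0 + 0.00·15.0 + 0.56·9.0) / (0.00 + 0.00 + 0.56)
  = 5.0400 / 0.5600 = 9.00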